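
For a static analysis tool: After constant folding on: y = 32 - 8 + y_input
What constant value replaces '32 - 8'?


Identifying constant sub-expression:
  Original: y = 32 - 8 + y_input
  32 and 8 are both compile-time constants
  Evaluating: 32 - 8 = 24
  After folding: y = 24 + y_input

24


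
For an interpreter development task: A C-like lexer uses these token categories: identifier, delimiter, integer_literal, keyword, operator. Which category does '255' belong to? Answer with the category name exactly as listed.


Token: '255'
Checking categories:
  identifier: no
  integer_literal: YES
  operator: no
  keyword: no
  delimiter: no
Category: integer_literal

integer_literal


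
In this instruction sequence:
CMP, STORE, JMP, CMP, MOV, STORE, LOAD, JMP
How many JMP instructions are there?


Scanning instruction sequence for JMP:
  Position 1: CMP
  Position 2: STORE
  Position 3: JMP <- MATCH
  Position 4: CMP
  Position 5: MOV
  Position 6: STORE
  Position 7: LOAD
  Position 8: JMP <- MATCH
Matches at positions: [3, 8]
Total JMP count: 2

2


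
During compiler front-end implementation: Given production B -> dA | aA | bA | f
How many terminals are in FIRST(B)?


Production: B -> dA | aA | bA | f
Examining each alternative for leading terminals:
  B -> dA : first terminal = 'd'
  B -> aA : first terminal = 'a'
  B -> bA : first terminal = 'b'
  B -> f : first terminal = 'f'
FIRST(B) = {a, b, d, f}
Count: 4

4


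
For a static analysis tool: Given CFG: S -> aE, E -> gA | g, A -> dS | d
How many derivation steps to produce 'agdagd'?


Grammar: S -> aE, E -> gA | g, A -> dS | d
Deriving 'agdagd':
Step 1: S -> aE => aE
Step 2: E -> gA => agA
Step 3: A -> dS => agdS
Step 4: S -> aE => agdaE
Step 5: E -> gA => agdagA
Step 6: A -> d => agdagd
Total derivation steps: 6

6


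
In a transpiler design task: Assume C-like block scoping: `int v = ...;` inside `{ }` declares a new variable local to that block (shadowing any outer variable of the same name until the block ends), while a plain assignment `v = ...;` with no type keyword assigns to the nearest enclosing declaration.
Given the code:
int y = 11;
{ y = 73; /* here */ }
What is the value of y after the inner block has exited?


Analyzing scoping rules:
Outer scope: declares y = 11
Inner block: 'y = 73;' has no type keyword, so it is an assignment to the outer y (no shadowing)
The assignment changed the outer variable itself, so the new value persists after the block -> 73
Result: 73

73


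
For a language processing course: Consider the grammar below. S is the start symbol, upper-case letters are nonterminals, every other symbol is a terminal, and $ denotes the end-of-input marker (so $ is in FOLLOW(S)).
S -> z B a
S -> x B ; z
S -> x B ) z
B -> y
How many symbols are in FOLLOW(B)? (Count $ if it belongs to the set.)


S is the start symbol and does not occur in any rule body, so FOLLOW(S) = {$}.
Examining every occurrence of B in a rule body:
  S -> z B a : B is followed by terminal 'a' -> add 'a'
  S -> x B ; z : B is followed by terminal ';' -> add ';'
  S -> x B ) z : B is followed by terminal ')' -> add ')'
  B -> y : B does not occur in the body -> contributes nothing
FOLLOW(B) = {), ;, a}
Count: 3

3


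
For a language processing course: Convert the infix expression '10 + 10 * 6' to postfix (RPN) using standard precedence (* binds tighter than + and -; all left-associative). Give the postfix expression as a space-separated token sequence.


Applying the shunting-yard algorithm:
  Operand 10 -> output
  Push '+' onto operator stack -> op-stack: [+]
  Operand 10 -> output
  Push '*' onto operator stack -> op-stack: [+, *]
  Operand 6 -> output
  End of input: pop '*' to output
  End of input: pop '+' to output
Postfix result: 10 10 6 * +

10 10 6 * +


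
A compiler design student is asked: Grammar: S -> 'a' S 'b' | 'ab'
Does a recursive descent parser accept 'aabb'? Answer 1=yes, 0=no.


Grammar accepts strings of the form a^n b^n (n >= 1)
Word: 'aabb'
Counting: 2 a's and 2 b's
Check: 2 == 2? Yes
Derivation (S -> aSb applied 1 time(s), then S -> ab): S => aSb => aabb
Accepted

1


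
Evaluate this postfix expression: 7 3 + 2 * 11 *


Processing tokens left to right:
Push 7, Push 3
Pop 7 and 3, compute 7 + 3 = 10, push 10
Push 2
Pop 10 and 2, compute 10 * 2 = 20, push 20
Push 11
Pop 20 and 11, compute 20 * 11 = 220, push 220
Stack result: 220

220


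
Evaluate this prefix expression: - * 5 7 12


Parsing prefix expression: - * 5 7 12
Step 1: Innermost operation '* 5 7'
  5 * 7 = 35
Step 2: Outer operation '- [35] 12'
  35 - 12 = 23

23


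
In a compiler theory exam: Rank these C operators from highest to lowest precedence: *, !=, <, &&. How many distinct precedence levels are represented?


Looking up precedence for each operator:
  * -> precedence 6
  != -> precedence 3
  < -> precedence 4
  && -> precedence 2
Sorted highest to lowest: *, <, !=, &&
Distinct precedence values: [6, 4, 3, 2]
Number of distinct levels: 4

4


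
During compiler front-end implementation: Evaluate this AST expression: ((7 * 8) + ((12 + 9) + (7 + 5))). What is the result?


Expression: ((7 * 8) + ((12 + 9) + (7 + 5)))
Evaluating step by step:
  7 * 8 = 56
  12 + 9 = 21
  7 + 5 = 12
  21 + 12 = 33
  56 + 33 = 89
Result: 89

89


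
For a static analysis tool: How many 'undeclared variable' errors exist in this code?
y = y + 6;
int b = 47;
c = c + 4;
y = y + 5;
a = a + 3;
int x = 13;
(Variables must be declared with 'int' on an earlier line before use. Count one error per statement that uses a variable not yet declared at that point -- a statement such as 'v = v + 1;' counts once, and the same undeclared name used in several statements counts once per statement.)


Scanning code line by line:
  Line 1: use 'y' -> ERROR (undeclared)
  Line 2: declare 'b' -> declared = ['b']
  Line 3: use 'c' -> ERROR (undeclared)
  Line 4: use 'y' -> ERROR (undeclared)
  Line 5: use 'a' -> ERROR (undeclared)
  Line 6: declare 'x' -> declared = ['b', 'x']
Total undeclared variable errors: 4

4


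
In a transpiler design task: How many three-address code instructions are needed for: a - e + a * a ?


Expression: a - e + a * a
Generating three-address code (respecting * over +/- precedence):
  Instruction 1: t1 = a * a
  Instruction 2: t2 = a - e
  Instruction 3: t3 = t2 + t1
Total instructions: 3

3


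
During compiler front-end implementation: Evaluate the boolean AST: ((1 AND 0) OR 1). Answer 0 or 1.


Step 1: Evaluate inner node
  1 AND 0 = 0
Step 2: Evaluate root node
  0 OR 1 = 1

1


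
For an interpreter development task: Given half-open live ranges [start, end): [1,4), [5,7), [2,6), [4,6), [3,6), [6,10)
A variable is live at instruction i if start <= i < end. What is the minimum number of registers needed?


Live ranges:
  Var0: [1, 4)
  Var1: [5, 7)
  Var2: [2, 6)
  Var3: [4, 6)
  Var4: [3, 6)
  Var5: [6, 10)
Sweep-line events (position, delta, active):
  pos=1 start -> active=1
  pos=2 start -> active=2
  pos=3 start -> active=3
  pos=4 end -> active=2
  pos=4 start -> active=3
  pos=5 start -> active=4
  pos=6 end -> active=3
  pos=6 end -> active=2
  pos=6 end -> active=1
  pos=6 start -> active=2
  pos=7 end -> active=1
  pos=10 end -> active=0
Maximum simultaneous active: 4
Minimum registers needed: 4

4


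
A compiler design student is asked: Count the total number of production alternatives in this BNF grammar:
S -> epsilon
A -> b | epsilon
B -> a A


Counting alternatives per rule:
  S: 1 alternative(s)
  A: 2 alternative(s)
  B: 1 alternative(s)
Sum: 1 + 2 + 1 = 4

4


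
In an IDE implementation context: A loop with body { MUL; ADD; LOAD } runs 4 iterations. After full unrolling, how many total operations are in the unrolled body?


Loop body operations: MUL, ADD, LOAD (3 ops per iteration)
Unrolling 4 iterations:
  Iteration 1: MUL, ADD, LOAD (3 ops)
  Iteration 2: MUL, ADD, LOAD (3 ops)
  Iteration 3: MUL, ADD, LOAD (3 ops)
  Iteration 4: MUL, ADD, LOAD (3 ops)
Total: 4 iterations * 3 ops/iter = 12 operations

12


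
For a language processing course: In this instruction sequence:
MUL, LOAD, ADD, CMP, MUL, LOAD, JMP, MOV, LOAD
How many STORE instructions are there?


Scanning instruction sequence for STORE:
  Position 1: MUL
  Position 2: LOAD
  Position 3: ADD
  Position 4: CMP
  Position 5: MUL
  Position 6: LOAD
  Position 7: JMP
  Position 8: MOV
  Position 9: LOAD
Matches at positions: []
Total STORE count: 0

0


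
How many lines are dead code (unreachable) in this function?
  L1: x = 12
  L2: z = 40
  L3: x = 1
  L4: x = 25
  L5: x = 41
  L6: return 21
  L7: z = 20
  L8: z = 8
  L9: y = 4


Analyzing control flow:
  L1: reachable (before return)
  L2: reachable (before return)
  L3: reachable (before return)
  L4: reachable (before return)
  L5: reachable (before return)
  L6: reachable (return statement)
  L7: DEAD (after return at L6)
  L8: DEAD (after return at L6)
  L9: DEAD (after return at L6)
Return at L6, total lines = 9
Dead lines: L7 through L9
Count: 3

3


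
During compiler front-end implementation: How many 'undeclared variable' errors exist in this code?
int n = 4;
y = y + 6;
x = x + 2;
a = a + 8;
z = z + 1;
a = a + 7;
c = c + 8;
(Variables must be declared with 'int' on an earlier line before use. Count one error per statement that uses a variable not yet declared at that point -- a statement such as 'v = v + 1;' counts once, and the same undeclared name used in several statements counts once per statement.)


Scanning code line by line:
  Line 1: declare 'n' -> declared = ['n']
  Line 2: use 'y' -> ERROR (undeclared)
  Line 3: use 'x' -> ERROR (undeclared)
  Line 4: use 'a' -> ERROR (undeclared)
  Line 5: use 'z' -> ERROR (undeclared)
  Line 6: use 'a' -> ERROR (undeclared)
  Line 7: use 'c' -> ERROR (undeclared)
Total undeclared variable errors: 6

6


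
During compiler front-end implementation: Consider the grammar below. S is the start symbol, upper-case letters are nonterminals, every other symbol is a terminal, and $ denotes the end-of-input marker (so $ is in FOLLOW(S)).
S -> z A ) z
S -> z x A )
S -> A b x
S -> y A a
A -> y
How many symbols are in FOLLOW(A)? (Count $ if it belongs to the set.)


S is the start symbol and does not occur in any rule body, so FOLLOW(S) = {$}.
Examining every occurrence of A in a rule body:
  S -> z A ) z : A is followed by terminal ')' -> add ')'
  S -> z x A ) : A is followed by terminal ')' -> add ')' (already in the set)
  S -> A b x : A is followed by terminal 'b' -> add 'b'
  S -> y A a : A is followed by terminal 'a' -> add 'a'
  A -> y : A does not occur in the body -> contributes nothing
FOLLOW(A) = {), a, b}
Count: 3

3


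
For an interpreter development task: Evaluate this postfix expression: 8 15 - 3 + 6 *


Processing tokens left to right:
Push 8, Push 15
Pop 8 and 15, compute 8 - 15 = -7, push -7
Push 3
Pop -7 and 3, compute -7 + 3 = -4, push -4
Push 6
Pop -4 and 6, compute -4 * 6 = -24, push -24
Stack result: -24

-24


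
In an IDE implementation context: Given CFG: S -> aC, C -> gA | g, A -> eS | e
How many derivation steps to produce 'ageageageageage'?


Grammar: S -> aC, C -> gA | g, A -> eS | e
Deriving 'ageageageageage':
Step 1: S -> aC => aC
Step 2: C -> gA => agA
Step 3: A -> eS => ageS
Step 4: S -> aC => ageaC
Step 5: C -> gA => ageagA
Step 6: A -> eS => ageageS
Step 7: S -> aC => ageageaC
Step 8: C -> gA => ageageagA
Step 9: A -> eS => ageageageS
Step 10: S -> aC => ageageageaC
Step 11: C -> gA => ageageageagA
Step 12: A -> eS => ageageageageS
Step 13: S -> aC => ageageageageaC
Step 14: C -> gA => ageageageageagA
Step 15: A -> e => ageageageageage
Total derivation steps: 15

15


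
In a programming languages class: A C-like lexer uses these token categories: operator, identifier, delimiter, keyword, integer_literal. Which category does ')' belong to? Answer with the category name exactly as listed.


Token: ')'
Checking categories:
  identifier: no
  integer_literal: no
  operator: no
  keyword: no
  delimiter: YES
Category: delimiter

delimiter


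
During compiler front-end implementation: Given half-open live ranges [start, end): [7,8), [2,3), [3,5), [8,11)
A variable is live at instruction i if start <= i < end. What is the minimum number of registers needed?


Live ranges:
  Var0: [7, 8)
  Var1: [2, 3)
  Var2: [3, 5)
  Var3: [8, 11)
Sweep-line events (position, delta, active):
  pos=2 start -> active=1
  pos=3 end -> active=0
  pos=3 start -> active=1
  pos=5 end -> active=0
  pos=7 start -> active=1
  pos=8 end -> active=0
  pos=8 start -> active=1
  pos=11 end -> active=0
Maximum simultaneous active: 1
Minimum registers needed: 1

1


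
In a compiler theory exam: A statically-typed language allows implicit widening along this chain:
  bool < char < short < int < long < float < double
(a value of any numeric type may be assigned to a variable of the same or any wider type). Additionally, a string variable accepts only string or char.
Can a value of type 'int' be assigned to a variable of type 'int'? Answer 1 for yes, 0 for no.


Target variable type: int
Source value type: int
Numeric ranks: int=3, int=3
Widening allowed iff rank(source) <= rank(target): 3 <= 3? Yes
Result: 1

1


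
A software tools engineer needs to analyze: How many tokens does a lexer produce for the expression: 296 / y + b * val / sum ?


Scanning '296 / y + b * val / sum'
Token 1: '296' -> integer_literal
Token 2: '/' -> operator
Token 3: 'y' -> identifier
Token 4: '+' -> operator
Token 5: 'b' -> identifier
Token 6: '*' -> operator
Token 7: 'val' -> identifier
Token 8: '/' -> operator
Token 9: 'sum' -> identifier
Total tokens: 9

9


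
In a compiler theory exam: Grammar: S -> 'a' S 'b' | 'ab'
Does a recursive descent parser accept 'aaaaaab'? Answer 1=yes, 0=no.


Grammar accepts strings of the form a^n b^n (n >= 1)
Word: 'aaaaaab'
Counting: 6 a's and 1 b's
Check: 6 == 1? No
Mismatch: a-count != b-count
Rejected

0


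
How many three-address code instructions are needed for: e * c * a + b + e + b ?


Expression: e * c * a + b + e + b
Generating three-address code (respecting * over +/- precedence):
  Instruction 1: t1 = e * c
  Instruction 2: t2 = t1 * a
  Instruction 3: t3 = t2 + b
  Instruction 4: t4 = t3 + e
  Instruction 5: t5 = t4 + b
Total instructions: 5

5


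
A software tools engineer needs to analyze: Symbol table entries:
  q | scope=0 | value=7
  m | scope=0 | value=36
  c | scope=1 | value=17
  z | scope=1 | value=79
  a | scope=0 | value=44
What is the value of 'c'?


Searching symbol table for 'c':
  q | scope=0 | value=7
  m | scope=0 | value=36
  c | scope=1 | value=17 <- MATCH
  z | scope=1 | value=79
  a | scope=0 | value=44
Found 'c' at scope 1 with value 17

17


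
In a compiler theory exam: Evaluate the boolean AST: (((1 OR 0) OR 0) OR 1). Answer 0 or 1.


Step 1: Evaluate inner node
  1 OR 0 = 1
Step 2: Evaluate next node
  1 OR 0 = 1
Step 3: Evaluate root node
  1 OR 1 = 1

1


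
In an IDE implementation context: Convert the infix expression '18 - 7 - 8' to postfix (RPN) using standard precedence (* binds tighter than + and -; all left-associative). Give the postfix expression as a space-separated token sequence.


Applying the shunting-yard algorithm:
  Operand 18 -> output
  Push '-' onto operator stack -> op-stack: [-]
  Operand 7 -> output
  See '-' (prec 1); top '-' (prec 1) >= it -> pop '-' to output
  Push '-' onto operator stack -> op-stack: [-]
  Operand 8 -> output
  End of input: pop '-' to output
Postfix result: 18 7 - 8 -

18 7 - 8 -


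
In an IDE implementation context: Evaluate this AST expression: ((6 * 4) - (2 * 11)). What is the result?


Expression: ((6 * 4) - (2 * 11))
Evaluating step by step:
  6 * 4 = 24
  2 * 11 = 22
  24 - 22 = 2
Result: 2

2


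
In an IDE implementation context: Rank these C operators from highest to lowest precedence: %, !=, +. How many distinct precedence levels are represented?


Looking up precedence for each operator:
  % -> precedence 6
  != -> precedence 3
  + -> precedence 5
Sorted highest to lowest: %, +, !=
Distinct precedence values: [6, 5, 3]
Number of distinct levels: 3

3


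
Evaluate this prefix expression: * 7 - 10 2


Parsing prefix expression: * 7 - 10 2
Step 1: Innermost operation '- 10 2'
  10 - 2 = 8
Step 2: Outer operation '* 7 [8]'
  7 * 8 = 56

56


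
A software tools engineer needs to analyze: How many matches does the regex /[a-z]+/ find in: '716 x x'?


Pattern: /[a-z]+/ (identifiers)
Input: '716 x x'
Scanning for matches:
  Match 1: 'x'
  Match 2: 'x'
Total matches: 2

2


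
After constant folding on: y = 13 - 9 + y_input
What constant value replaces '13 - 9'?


Identifying constant sub-expression:
  Original: y = 13 - 9 + y_input
  13 and 9 are both compile-time constants
  Evaluating: 13 - 9 = 4
  After folding: y = 4 + y_input

4


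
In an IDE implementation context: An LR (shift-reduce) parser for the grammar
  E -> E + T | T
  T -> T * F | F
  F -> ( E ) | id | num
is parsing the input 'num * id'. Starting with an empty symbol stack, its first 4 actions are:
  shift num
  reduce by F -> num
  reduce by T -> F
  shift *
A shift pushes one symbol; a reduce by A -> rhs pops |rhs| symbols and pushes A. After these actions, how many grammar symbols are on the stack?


Tracking the symbol stack through each action:
  Action 1: shift 'num' : push -> stack = [num] (size 1)
  Action 2: reduce by F -> num : pop 1, push F -> stack = [F] (size 1)
  Action 3: reduce by T -> F : pop 1, push T -> stack = [T] (size 1)
  Action 4: shift '*' : push -> stack = [T, *] (size 2)
Final stack size: 2

2


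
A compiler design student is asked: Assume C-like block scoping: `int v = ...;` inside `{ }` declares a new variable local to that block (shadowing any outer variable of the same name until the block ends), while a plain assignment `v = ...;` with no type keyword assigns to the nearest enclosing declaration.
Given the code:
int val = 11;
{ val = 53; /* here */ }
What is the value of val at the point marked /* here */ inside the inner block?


Analyzing scoping rules:
Outer scope: declares val = 11
Inner block: 'val = 53;' has no type keyword, so it is an assignment to the outer val (no shadowing)
Inside the block, after the assignment -> 53
Result: 53

53


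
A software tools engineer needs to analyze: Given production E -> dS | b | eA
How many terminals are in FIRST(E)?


Production: E -> dS | b | eA
Examining each alternative for leading terminals:
  E -> dS : first terminal = 'd'
  E -> b : first terminal = 'b'
  E -> eA : first terminal = 'e'
FIRST(E) = {b, d, e}
Count: 3

3


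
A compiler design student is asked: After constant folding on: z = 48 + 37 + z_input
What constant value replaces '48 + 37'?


Identifying constant sub-expression:
  Original: z = 48 + 37 + z_input
  48 and 37 are both compile-time constants
  Evaluating: 48 + 37 = 85
  After folding: z = 85 + z_input

85


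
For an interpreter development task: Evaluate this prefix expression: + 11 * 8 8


Parsing prefix expression: + 11 * 8 8
Step 1: Innermost operation '* 8 8'
  8 * 8 = 64
Step 2: Outer operation '+ 11 [64]'
  11 + 64 = 75

75


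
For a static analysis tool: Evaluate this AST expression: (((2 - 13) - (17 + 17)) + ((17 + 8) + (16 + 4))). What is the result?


Expression: (((2 - 13) - (17 + 17)) + ((17 + 8) + (16 + 4)))
Evaluating step by step:
  2 - 13 = -11
  17 + 17 = 34
  -11 - 34 = -45
  17 + 8 = 25
  16 + 4 = 20
  25 + 20 = 45
  -45 + 45 = 0
Result: 0

0


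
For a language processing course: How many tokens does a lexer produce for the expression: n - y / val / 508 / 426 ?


Scanning 'n - y / val / 508 / 426'
Token 1: 'n' -> identifier
Token 2: '-' -> operator
Token 3: 'y' -> identifier
Token 4: '/' -> operator
Token 5: 'val' -> identifier
Token 6: '/' -> operator
Token 7: '508' -> integer_literal
Token 8: '/' -> operator
Token 9: '426' -> integer_literal
Total tokens: 9

9


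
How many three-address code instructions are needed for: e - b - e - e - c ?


Expression: e - b - e - e - c
Generating three-address code (respecting * over +/- precedence):
  Instruction 1: t1 = e - b
  Instruction 2: t2 = t1 - e
  Instruction 3: t3 = t2 - e
  Instruction 4: t4 = t3 - c
Total instructions: 4

4


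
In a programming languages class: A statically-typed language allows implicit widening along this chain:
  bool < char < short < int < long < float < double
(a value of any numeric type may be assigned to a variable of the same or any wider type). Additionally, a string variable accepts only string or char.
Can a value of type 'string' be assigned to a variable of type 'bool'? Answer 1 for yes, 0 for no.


Target variable type: bool
Source value type: string
Rule: string cannot widen to any numeric type
Result: 0

0


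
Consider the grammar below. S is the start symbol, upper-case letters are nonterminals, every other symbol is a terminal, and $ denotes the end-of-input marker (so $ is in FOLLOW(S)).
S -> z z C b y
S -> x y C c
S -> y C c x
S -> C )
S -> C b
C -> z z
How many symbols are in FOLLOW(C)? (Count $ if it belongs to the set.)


S is the start symbol and does not occur in any rule body, so FOLLOW(S) = {$}.
Examining every occurrence of C in a rule body:
  S -> z z C b y : C is followed by terminal 'b' -> add 'b'
  S -> x y C c : C is followed by terminal 'c' -> add 'c'
  S -> y C c x : C is followed by terminal 'c' -> add 'c' (already in the set)
  S -> C ) : C is followed by terminal ')' -> add ')'
  S -> C b : C is followed by terminal 'b' -> add 'b' (already in the set)
  C -> z z : C does not occur in the body -> contributes nothing
FOLLOW(C) = {), b, c}
Count: 3

3


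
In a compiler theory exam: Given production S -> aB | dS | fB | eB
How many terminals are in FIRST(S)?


Production: S -> aB | dS | fB | eB
Examining each alternative for leading terminals:
  S -> aB : first terminal = 'a'
  S -> dS : first terminal = 'd'
  S -> fB : first terminal = 'f'
  S -> eB : first terminal = 'e'
FIRST(S) = {a, d, e, f}
Count: 4

4


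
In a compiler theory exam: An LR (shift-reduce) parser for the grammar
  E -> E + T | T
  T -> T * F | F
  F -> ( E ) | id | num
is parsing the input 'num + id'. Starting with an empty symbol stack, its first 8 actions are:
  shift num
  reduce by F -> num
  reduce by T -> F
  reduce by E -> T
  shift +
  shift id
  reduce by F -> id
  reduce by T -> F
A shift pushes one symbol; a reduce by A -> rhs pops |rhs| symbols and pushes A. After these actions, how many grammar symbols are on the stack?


Tracking the symbol stack through each action:
  Action 1: shift 'num' : push -> stack = [num] (size 1)
  Action 2: reduce by F -> num : pop 1, push F -> stack = [F] (size 1)
  Action 3: reduce by T -> F : pop 1, push T -> stack = [T] (size 1)
  Action 4: reduce by E -> T : pop 1, push E -> stack = [E] (size 1)
  Action 5: shift '+' : push -> stack = [E, +] (size 2)
  Action 6: shift 'id' : push -> stack = [E, +, id] (size 3)
  Action 7: reduce by F -> id : pop 1, push F -> stack = [E, +, F] (size 3)
  Action 8: reduce by T -> F : pop 1, push T -> stack = [E, +, T] (size 3)
Final stack size: 3

3


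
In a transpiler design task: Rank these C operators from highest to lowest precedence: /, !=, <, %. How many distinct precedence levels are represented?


Looking up precedence for each operator:
  / -> precedence 6
  != -> precedence 3
  < -> precedence 4
  % -> precedence 6
Sorted highest to lowest: /, %, <, !=
Distinct precedence values: [6, 4, 3]
Number of distinct levels: 3

3


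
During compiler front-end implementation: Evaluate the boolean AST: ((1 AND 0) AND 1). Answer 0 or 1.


Step 1: Evaluate inner node
  1 AND 0 = 0
Step 2: Evaluate root node
  0 AND 1 = 0

0


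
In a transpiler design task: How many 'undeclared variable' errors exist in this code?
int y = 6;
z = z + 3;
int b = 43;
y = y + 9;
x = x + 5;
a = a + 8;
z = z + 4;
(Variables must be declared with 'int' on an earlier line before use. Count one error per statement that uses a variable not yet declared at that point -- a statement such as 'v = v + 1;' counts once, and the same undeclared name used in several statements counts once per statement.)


Scanning code line by line:
  Line 1: declare 'y' -> declared = ['y']
  Line 2: use 'z' -> ERROR (undeclared)
  Line 3: declare 'b' -> declared = ['b', 'y']
  Line 4: use 'y' -> OK (declared)
  Line 5: use 'x' -> ERROR (undeclared)
  Line 6: use 'a' -> ERROR (undeclared)
  Line 7: use 'z' -> ERROR (undeclared)
Total undeclared variable errors: 4

4


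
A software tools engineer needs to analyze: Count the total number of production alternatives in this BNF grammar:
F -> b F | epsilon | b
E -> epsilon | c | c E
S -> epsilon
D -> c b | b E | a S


Counting alternatives per rule:
  F: 3 alternative(s)
  E: 3 alternative(s)
  S: 1 alternative(s)
  D: 3 alternative(s)
Sum: 3 + 3 + 1 + 3 = 10

10


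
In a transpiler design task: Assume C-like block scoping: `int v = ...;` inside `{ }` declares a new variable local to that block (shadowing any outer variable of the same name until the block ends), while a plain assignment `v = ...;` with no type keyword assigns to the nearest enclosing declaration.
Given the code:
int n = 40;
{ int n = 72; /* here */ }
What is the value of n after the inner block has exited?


Analyzing scoping rules:
Outer scope: declares n = 40
Inner block: 'int n = 72;' declares a NEW n that shadows the outer one
When the block exits the inner n goes out of scope; the outer n was never modified -> 40
Result: 40

40


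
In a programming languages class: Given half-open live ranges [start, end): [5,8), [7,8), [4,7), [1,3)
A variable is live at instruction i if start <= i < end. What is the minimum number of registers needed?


Live ranges:
  Var0: [5, 8)
  Var1: [7, 8)
  Var2: [4, 7)
  Var3: [1, 3)
Sweep-line events (position, delta, active):
  pos=1 start -> active=1
  pos=3 end -> active=0
  pos=4 start -> active=1
  pos=5 start -> active=2
  pos=7 end -> active=1
  pos=7 start -> active=2
  pos=8 end -> active=1
  pos=8 end -> active=0
Maximum simultaneous active: 2
Minimum registers needed: 2

2


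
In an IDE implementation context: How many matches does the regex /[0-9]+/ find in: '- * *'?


Pattern: /[0-9]+/ (int literals)
Input: '- * *'
Scanning for matches:
Total matches: 0

0


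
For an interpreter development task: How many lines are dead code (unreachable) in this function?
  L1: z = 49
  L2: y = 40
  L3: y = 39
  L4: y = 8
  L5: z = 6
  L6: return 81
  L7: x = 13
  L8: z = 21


Analyzing control flow:
  L1: reachable (before return)
  L2: reachable (before return)
  L3: reachable (before return)
  L4: reachable (before return)
  L5: reachable (before return)
  L6: reachable (return statement)
  L7: DEAD (after return at L6)
  L8: DEAD (after return at L6)
Return at L6, total lines = 8
Dead lines: L7 through L8
Count: 2

2


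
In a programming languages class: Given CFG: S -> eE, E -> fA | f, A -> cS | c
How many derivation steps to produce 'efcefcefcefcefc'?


Grammar: S -> eE, E -> fA | f, A -> cS | c
Deriving 'efcefcefcefcefc':
Step 1: S -> eE => eE
Step 2: E -> fA => efA
Step 3: A -> cS => efcS
Step 4: S -> eE => efceE
Step 5: E -> fA => efcefA
Step 6: A -> cS => efcefcS
Step 7: S -> eE => efcefceE
Step 8: E -> fA => efcefcefA
Step 9: A -> cS => efcefcefcS
Step 10: S -> eE => efcefcefceE
Step 11: E -> fA => efcefcefcefA
Step 12: A -> cS => efcefcefcefcS
Step 13: S -> eE => efcefcefcefceE
Step 14: E -> fA => efcefcefcefcefA
Step 15: A -> c => efcefcefcefcefc
Total derivation steps: 15

15


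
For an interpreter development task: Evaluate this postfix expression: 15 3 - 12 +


Processing tokens left to right:
Push 15, Push 3
Pop 15 and 3, compute 15 - 3 = 12, push 12
Push 12
Pop 12 and 12, compute 12 + 12 = 24, push 24
Stack result: 24

24


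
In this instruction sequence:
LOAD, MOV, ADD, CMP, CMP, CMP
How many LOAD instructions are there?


Scanning instruction sequence for LOAD:
  Position 1: LOAD <- MATCH
  Position 2: MOV
  Position 3: ADD
  Position 4: CMP
  Position 5: CMP
  Position 6: CMP
Matches at positions: [1]
Total LOAD count: 1

1


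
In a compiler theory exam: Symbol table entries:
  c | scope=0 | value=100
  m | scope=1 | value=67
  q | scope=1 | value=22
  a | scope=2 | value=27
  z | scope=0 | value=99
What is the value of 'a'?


Searching symbol table for 'a':
  c | scope=0 | value=100
  m | scope=1 | value=67
  q | scope=1 | value=22
  a | scope=2 | value=27 <- MATCH
  z | scope=0 | value=99
Found 'a' at scope 2 with value 27

27


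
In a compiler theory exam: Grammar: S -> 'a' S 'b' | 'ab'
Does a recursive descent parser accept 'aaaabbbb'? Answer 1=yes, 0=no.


Grammar accepts strings of the form a^n b^n (n >= 1)
Word: 'aaaabbbb'
Counting: 4 a's and 4 b's
Check: 4 == 4? Yes
Derivation (S -> aSb applied 3 time(s), then S -> ab): S => aSb => aaSbb => aaaSbbb => aaaabbbb
Accepted

1


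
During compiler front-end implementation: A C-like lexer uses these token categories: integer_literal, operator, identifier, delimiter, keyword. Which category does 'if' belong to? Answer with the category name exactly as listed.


Token: 'if'
Checking categories:
  identifier: no
  integer_literal: no
  operator: no
  keyword: YES
  delimiter: no
Category: keyword

keyword


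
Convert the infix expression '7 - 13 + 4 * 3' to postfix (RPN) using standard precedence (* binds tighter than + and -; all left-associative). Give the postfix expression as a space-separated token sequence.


Applying the shunting-yard algorithm:
  Operand 7 -> output
  Push '-' onto operator stack -> op-stack: [-]
  Operand 13 -> output
  See '+' (prec 1); top '-' (prec 1) >= it -> pop '-' to output
  Push '+' onto operator stack -> op-stack: [+]
  Operand 4 -> output
  Push '*' onto operator stack -> op-stack: [+, *]
  Operand 3 -> output
  End of input: pop '*' to output
  End of input: pop '+' to output
Postfix result: 7 13 - 4 3 * +

7 13 - 4 3 * +


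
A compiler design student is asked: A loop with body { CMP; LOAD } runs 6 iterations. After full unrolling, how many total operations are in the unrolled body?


Loop body operations: CMP, LOAD (2 ops per iteration)
Unrolling 6 iterations:
  Iteration 1: CMP, LOAD (2 ops)
  Iteration 2: CMP, LOAD (2 ops)
  Iteration 3: CMP, LOAD (2 ops)
  Iteration 4: CMP, LOAD (2 ops)
  Iteration 5: CMP, LOAD (2 ops)
  Iteration 6: CMP, LOAD (2 ops)
Total: 6 iterations * 2 ops/iter = 12 operations

12


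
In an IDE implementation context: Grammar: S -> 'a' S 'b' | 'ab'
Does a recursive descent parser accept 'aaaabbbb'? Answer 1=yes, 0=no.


Grammar accepts strings of the form a^n b^n (n >= 1)
Word: 'aaaabbbb'
Counting: 4 a's and 4 b's
Check: 4 == 4? Yes
Derivation (S -> aSb applied 3 time(s), then S -> ab): S => aSb => aaSbb => aaaSbbb => aaaabbbb
Accepted

1


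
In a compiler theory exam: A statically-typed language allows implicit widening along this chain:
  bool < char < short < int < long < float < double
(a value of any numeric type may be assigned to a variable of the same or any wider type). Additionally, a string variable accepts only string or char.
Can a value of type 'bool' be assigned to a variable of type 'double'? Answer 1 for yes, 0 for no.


Target variable type: double
Source value type: bool
Numeric ranks: bool=0, double=6
Widening allowed iff rank(source) <= rank(target): 0 <= 6? Yes
Result: 1

1


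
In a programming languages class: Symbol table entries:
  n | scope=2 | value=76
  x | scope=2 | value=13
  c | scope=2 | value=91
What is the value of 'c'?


Searching symbol table for 'c':
  n | scope=2 | value=76
  x | scope=2 | value=13
  c | scope=2 | value=91 <- MATCH
Found 'c' at scope 2 with value 91

91


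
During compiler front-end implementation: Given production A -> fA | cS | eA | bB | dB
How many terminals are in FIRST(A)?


Production: A -> fA | cS | eA | bB | dB
Examining each alternative for leading terminals:
  A -> fA : first terminal = 'f'
  A -> cS : first terminal = 'c'
  A -> eA : first terminal = 'e'
  A -> bB : first terminal = 'b'
  A -> dB : first terminal = 'd'
FIRST(A) = {b, c, d, e, f}
Count: 5

5


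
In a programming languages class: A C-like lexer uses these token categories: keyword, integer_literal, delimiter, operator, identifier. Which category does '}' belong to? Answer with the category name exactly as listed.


Token: '}'
Checking categories:
  identifier: no
  integer_literal: no
  operator: no
  keyword: no
  delimiter: YES
Category: delimiter

delimiter


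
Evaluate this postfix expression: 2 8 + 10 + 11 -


Processing tokens left to right:
Push 2, Push 8
Pop 2 and 8, compute 2 + 8 = 10, push 10
Push 10
Pop 10 and 10, compute 10 + 10 = 20, push 20
Push 11
Pop 20 and 11, compute 20 - 11 = 9, push 9
Stack result: 9

9


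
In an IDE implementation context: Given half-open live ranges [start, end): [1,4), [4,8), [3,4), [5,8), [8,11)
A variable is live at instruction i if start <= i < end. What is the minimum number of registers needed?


Live ranges:
  Var0: [1, 4)
  Var1: [4, 8)
  Var2: [3, 4)
  Var3: [5, 8)
  Var4: [8, 11)
Sweep-line events (position, delta, active):
  pos=1 start -> active=1
  pos=3 start -> active=2
  pos=4 end -> active=1
  pos=4 end -> active=0
  pos=4 start -> active=1
  pos=5 start -> active=2
  pos=8 end -> active=1
  pos=8 end -> active=0
  pos=8 start -> active=1
  pos=11 end -> active=0
Maximum simultaneous active: 2
Minimum registers needed: 2

2


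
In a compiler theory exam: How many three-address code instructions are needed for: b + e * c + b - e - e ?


Expression: b + e * c + b - e - e
Generating three-address code (respecting * over +/- precedence):
  Instruction 1: t1 = e * c
  Instruction 2: t2 = b + t1
  Instruction 3: t3 = t2 + b
  Instruction 4: t4 = t3 - e
  Instruction 5: t5 = t4 - e
Total instructions: 5

5


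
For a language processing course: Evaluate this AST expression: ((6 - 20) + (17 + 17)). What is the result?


Expression: ((6 - 20) + (17 + 17))
Evaluating step by step:
  6 - 20 = -14
  17 + 17 = 34
  -14 + 34 = 20
Result: 20

20


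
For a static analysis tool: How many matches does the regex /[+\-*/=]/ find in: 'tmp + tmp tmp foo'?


Pattern: /[+\-*/=]/ (operators)
Input: 'tmp + tmp tmp foo'
Scanning for matches:
  Match 1: '+'
Total matches: 1

1


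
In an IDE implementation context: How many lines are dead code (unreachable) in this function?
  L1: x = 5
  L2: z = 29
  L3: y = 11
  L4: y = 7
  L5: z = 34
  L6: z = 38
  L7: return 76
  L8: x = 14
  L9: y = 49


Analyzing control flow:
  L1: reachable (before return)
  L2: reachable (before return)
  L3: reachable (before return)
  L4: reachable (before return)
  L5: reachable (before return)
  L6: reachable (before return)
  L7: reachable (return statement)
  L8: DEAD (after return at L7)
  L9: DEAD (after return at L7)
Return at L7, total lines = 9
Dead lines: L8 through L9
Count: 2

2


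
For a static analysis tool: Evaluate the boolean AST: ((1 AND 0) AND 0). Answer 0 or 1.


Step 1: Evaluate inner node
  1 AND 0 = 0
Step 2: Evaluate root node
  0 AND 0 = 0

0


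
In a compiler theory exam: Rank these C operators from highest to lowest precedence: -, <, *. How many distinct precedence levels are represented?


Looking up precedence for each operator:
  - -> precedence 5
  < -> precedence 4
  * -> precedence 6
Sorted highest to lowest: *, -, <
Distinct precedence values: [6, 5, 4]
Number of distinct levels: 3

3


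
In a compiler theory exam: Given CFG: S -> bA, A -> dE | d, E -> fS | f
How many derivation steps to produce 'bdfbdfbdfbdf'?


Grammar: S -> bA, A -> dE | d, E -> fS | f
Deriving 'bdfbdfbdfbdf':
Step 1: S -> bA => bA
Step 2: A -> dE => bdE
Step 3: E -> fS => bdfS
Step 4: S -> bA => bdfbA
Step 5: A -> dE => bdfbdE
Step 6: E -> fS => bdfbdfS
Step 7: S -> bA => bdfbdfbA
Step 8: A -> dE => bdfbdfbdE
Step 9: E -> fS => bdfbdfbdfS
Step 10: S -> bA => bdfbdfbdfbA
Step 11: A -> dE => bdfbdfbdfbdE
Step 12: E -> f => bdfbdfbdfbdf
Total derivation steps: 12

12


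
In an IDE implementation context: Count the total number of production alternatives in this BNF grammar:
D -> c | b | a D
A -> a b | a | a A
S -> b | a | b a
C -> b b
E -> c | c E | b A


Counting alternatives per rule:
  D: 3 alternative(s)
  A: 3 alternative(s)
  S: 3 alternative(s)
  C: 1 alternative(s)
  E: 3 alternative(s)
Sum: 3 + 3 + 3 + 1 + 3 = 13

13


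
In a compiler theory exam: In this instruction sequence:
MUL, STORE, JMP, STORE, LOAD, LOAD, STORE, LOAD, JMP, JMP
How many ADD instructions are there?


Scanning instruction sequence for ADD:
  Position 1: MUL
  Position 2: STORE
  Position 3: JMP
  Position 4: STORE
  Position 5: LOAD
  Position 6: LOAD
  Position 7: STORE
  Position 8: LOAD
  Position 9: JMP
  Position 10: JMP
Matches at positions: []
Total ADD count: 0

0


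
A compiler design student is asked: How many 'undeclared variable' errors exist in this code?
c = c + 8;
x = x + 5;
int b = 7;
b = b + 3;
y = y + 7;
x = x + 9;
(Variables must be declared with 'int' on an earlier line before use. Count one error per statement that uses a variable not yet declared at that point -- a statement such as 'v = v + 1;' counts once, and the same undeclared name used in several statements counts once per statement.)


Scanning code line by line:
  Line 1: use 'c' -> ERROR (undeclared)
  Line 2: use 'x' -> ERROR (undeclared)
  Line 3: declare 'b' -> declared = ['b']
  Line 4: use 'b' -> OK (declared)
  Line 5: use 'y' -> ERROR (undeclared)
  Line 6: use 'x' -> ERROR (undeclared)
Total undeclared variable errors: 4

4


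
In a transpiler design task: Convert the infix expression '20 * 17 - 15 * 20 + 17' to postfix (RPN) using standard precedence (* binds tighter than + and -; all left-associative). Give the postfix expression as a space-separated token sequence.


Applying the shunting-yard algorithm:
  Operand 20 -> output
  Push '*' onto operator stack -> op-stack: [*]
  Operand 17 -> output
  See '-' (prec 1); top '*' (prec 2) >= it -> pop '*' to output
  Push '-' onto operator stack -> op-stack: [-]
  Operand 15 -> output
  Push '*' onto operator stack -> op-stack: [-, *]
  Operand 20 -> output
  See '+' (prec 1); top '*' (prec 2) >= it -> pop '*' to output
  See '+' (prec 1); top '-' (prec 1) >= it -> pop '-' to output
  Push '+' onto operator stack -> op-stack: [+]
  Operand 17 -> output
  End of input: pop '+' to output
Postfix result: 20 17 * 15 20 * - 17 +

20 17 * 15 20 * - 17 +


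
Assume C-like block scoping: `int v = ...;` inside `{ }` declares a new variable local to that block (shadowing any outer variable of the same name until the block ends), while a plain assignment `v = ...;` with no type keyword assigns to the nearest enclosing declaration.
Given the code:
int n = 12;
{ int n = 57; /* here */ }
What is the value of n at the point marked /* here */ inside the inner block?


Analyzing scoping rules:
Outer scope: declares n = 12
Inner block: 'int n = 57;' declares a NEW n that shadows the outer one
Inside the block the inner declaration is in scope -> 57
Result: 57

57


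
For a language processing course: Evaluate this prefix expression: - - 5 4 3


Parsing prefix expression: - - 5 4 3
Step 1: Innermost operation '- 5 4'
  5 - 4 = 1
Step 2: Outer operation '- [1] 3'
  1 - 3 = -2

-2


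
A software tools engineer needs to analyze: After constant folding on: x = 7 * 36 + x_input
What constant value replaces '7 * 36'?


Identifying constant sub-expression:
  Original: x = 7 * 36 + x_input
  7 and 36 are both compile-time constants
  Evaluating: 7 * 36 = 252
  After folding: x = 252 + x_input

252


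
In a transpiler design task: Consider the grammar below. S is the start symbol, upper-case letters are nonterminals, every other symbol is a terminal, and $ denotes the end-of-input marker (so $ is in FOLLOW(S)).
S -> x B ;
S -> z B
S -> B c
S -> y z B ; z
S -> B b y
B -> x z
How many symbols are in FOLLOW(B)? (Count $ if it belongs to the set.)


S is the start symbol and does not occur in any rule body, so FOLLOW(S) = {$}.
Examining every occurrence of B in a rule body:
  S -> x B ; : B is followed by terminal ';' -> add ';'
  S -> z B : B is at the right end -> add FOLLOW(S) = {$}
  S -> B c : B is followed by terminal 'c' -> add 'c'
  S -> y z B ; z : B is followed by terminal ';' -> add ';' (already in the set)
  S -> B b y : B is followed by terminal 'b' -> add 'b'
  B -> x z : B does not occur in the body -> contributes nothing
FOLLOW(B) = {;, b, c, $}
Count: 4

4
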